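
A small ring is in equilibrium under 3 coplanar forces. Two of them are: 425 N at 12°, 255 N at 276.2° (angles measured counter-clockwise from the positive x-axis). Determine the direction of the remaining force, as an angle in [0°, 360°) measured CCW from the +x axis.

θ ≈ 160°

Sum the known components: ΣF_x = 443.3 N, ΣF_y = -165.1 N.
For equilibrium the remaining force must supply (−ΣF_x, −ΣF_y) = (-443.3, 165.1) N.
Magnitude = √((-443.3)² + (165.1)²) = 473 N; direction = atan2(165.1, -443.3) = 159.6°.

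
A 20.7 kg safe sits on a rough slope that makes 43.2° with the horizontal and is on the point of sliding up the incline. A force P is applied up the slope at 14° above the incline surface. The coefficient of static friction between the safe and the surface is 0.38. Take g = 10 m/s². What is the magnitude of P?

On the verge of sliding up the incline, friction equals μN and acts down the slope.
Perpendicular: N + P sin 14° = W cos 43.2° = 150.9 N.
Along incline: P cos 14° = W sin 43.2° + μN  with W sin 43.2° = 141.7 N.
Solving the pair for P and N: P = 187.4 N, N = 105.6 N (and f = μN = 40.11 N).

P ≈ 187 N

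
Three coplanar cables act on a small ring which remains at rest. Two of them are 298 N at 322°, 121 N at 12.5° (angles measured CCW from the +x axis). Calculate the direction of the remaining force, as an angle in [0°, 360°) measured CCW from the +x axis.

θ ≈ 156°

Sum the known components: ΣF_x = 353 N, ΣF_y = -157.3 N.
For equilibrium the remaining force must supply (−ΣF_x, −ΣF_y) = (-353, 157.3) N.
Magnitude = √((-353)² + (157.3)²) = 386.4 N; direction = atan2(157.3, -353) = 156.0°.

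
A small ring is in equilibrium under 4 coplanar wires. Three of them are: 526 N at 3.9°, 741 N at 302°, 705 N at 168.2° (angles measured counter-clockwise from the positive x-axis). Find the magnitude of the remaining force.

Sum the known components: ΣF_x = 227.4 N, ΣF_y = -448.5 N.
For equilibrium the remaining force must supply (−ΣF_x, −ΣF_y) = (-227.4, 448.5) N.
Magnitude = √((-227.4)² + (448.5)²) = 502.8 N; direction = atan2(448.5, -227.4) = 116.9°.

F ≈ 503 N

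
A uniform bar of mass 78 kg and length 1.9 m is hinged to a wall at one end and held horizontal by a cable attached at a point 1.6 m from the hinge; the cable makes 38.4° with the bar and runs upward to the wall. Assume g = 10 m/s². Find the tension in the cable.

T ≈ 746 N

Take torques about the hinge: T sin 38.4° · 1.6 = 78×10×0.95 = 741 N·m.
So T = 741 / (0.6211 × 1.6) = 745.6 N.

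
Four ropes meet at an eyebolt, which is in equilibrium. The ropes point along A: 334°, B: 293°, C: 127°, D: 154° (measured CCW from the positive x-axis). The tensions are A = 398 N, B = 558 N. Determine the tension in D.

T_D ≈ 101 N

Resolve: ΣF_x = 398 cos 334° + 558 cos 293° + T_C cos 127° + T_D cos 154° = 0.
        ΣF_y = 398 sin 334° + 558 sin 293° + T_C sin 127° + T_D sin 154° = 0.
The known terms sum to (575.7, -688.1) N, so -0.6018 T_C − 0.8988 T_D = -575.7 and 0.7986 T_C + 0.4384 T_D = 688.1.
Solving simultaneously: T_C = 806.4 N, T_D = 100.7 N.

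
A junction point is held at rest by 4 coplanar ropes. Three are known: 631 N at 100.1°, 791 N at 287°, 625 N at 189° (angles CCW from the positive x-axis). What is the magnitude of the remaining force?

F ≈ 549 N

Sum the known components: ΣF_x = -496.7 N, ΣF_y = -233 N.
For equilibrium the remaining force must supply (−ΣF_x, −ΣF_y) = (496.7, 233) N.
Magnitude = √((496.7)² + (233)²) = 548.6 N; direction = atan2(233, 496.7) = 25.1°.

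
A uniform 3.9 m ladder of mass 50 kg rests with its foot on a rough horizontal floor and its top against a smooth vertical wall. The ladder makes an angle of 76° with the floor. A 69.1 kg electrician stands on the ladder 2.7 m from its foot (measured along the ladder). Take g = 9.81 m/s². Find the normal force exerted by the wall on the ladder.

N_wall ≈ 178 N

Torques about the foot: N_wall · 3.9 sin 76° = 50×9.81×1.95 cos 76° + 69.1×9.81×2.7 cos 76° → N_wall = 178.16 N.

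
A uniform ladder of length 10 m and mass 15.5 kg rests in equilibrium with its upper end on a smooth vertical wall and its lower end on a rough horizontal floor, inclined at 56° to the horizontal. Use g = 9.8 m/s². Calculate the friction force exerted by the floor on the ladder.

Torques about the foot: N_wall · 10 sin 56° = 15.5×9.8×5 cos 56° → N_wall = 51.229 N.
ΣF_x = 0: f_floor = N_wall = 51.229 N.

f ≈ 51.2 N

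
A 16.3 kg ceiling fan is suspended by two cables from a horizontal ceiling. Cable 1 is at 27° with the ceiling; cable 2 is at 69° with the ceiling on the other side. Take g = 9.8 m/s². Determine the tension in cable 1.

Weight W = 16.3 × 9.8 = 159.7 N acts straight down.
Horizontal: T_1 cos 27° = T_2 cos 69°  →  T_2 = 2.486 T_1.
Vertical: T_1 sin 27° + T_2 sin 69° = 159.7.
Substituting the horizontal relation into the vertical equation gives 2.775 T_1 = 159.7, so T_1 = 57.56 N.

T_1 ≈ 57.6 N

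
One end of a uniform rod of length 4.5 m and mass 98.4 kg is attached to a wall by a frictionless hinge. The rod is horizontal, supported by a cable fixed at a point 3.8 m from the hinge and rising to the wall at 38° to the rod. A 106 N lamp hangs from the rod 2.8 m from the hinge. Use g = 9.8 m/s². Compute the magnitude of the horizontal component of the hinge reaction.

H_x ≈ 831 N

Take torques about the hinge: T sin 38° · 3.8 = 98.4×9.8×2.25 + 106×2.8 = 2466.5 N·m.
So T = 2466.5 / (0.6157 × 3.8) = 1054.3 N.
ΣF_x = 0: H_x = T cos 38° = 830.79 N.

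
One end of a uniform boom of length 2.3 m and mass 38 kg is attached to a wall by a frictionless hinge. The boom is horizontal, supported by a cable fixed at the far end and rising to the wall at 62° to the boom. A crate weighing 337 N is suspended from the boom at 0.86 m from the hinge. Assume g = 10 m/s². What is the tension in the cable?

Take torques about the hinge: T sin 62° · 2.3 = 38×10×1.15 + 337×0.86 = 726.82 N·m.
So T = 726.82 / (0.8829 × 2.3) = 357.9 N.

T ≈ 358 N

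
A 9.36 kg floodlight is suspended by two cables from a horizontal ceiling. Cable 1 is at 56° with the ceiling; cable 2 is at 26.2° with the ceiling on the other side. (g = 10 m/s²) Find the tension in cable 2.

Weight W = 9.36 × 10 = 93.6 N acts straight down.
Horizontal: T_1 cos 56° = T_2 cos 26.2°  →  T_1 = 1.605 T_2.
Vertical: T_1 sin 56° + T_2 sin 26.2° = 93.6.
Substituting the horizontal relation into the vertical equation gives 1.772 T_2 = 93.6, so T_2 = 52.83 N.

T_2 ≈ 52.8 N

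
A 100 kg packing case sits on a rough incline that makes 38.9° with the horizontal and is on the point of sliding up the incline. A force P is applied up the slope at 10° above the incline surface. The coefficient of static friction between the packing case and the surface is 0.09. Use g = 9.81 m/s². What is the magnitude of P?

P ≈ 684 N

On the verge of sliding up the incline, friction equals μN and acts down the slope.
Perpendicular: N + P sin 10° = W cos 38.9° = 763.5 N.
Along incline: P cos 10° = W sin 38.9° + μN  with W sin 38.9° = 616 N.
Solving the pair for P and N: P = 684.4 N, N = 644.6 N (and f = μN = 58.01 N).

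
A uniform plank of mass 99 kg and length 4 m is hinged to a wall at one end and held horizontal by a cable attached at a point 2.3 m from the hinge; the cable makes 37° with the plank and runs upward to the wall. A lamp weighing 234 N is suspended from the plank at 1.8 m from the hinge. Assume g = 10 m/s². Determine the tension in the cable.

T ≈ 1730 N

Take torques about the hinge: T sin 37° · 2.3 = 99×10×2 + 234×1.8 = 2401.2 N·m.
So T = 2401.2 / (0.6018 × 2.3) = 1734.8 N.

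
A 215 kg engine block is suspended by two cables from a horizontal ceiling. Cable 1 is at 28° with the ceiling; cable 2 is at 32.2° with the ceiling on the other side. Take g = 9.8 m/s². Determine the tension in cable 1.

T_1 ≈ 2050 N

Weight W = 215 × 9.8 = 2107 N acts straight down.
Horizontal: T_1 cos 28° = T_2 cos 32.2°  →  T_2 = 1.043 T_1.
Vertical: T_1 sin 28° + T_2 sin 32.2° = 2107.
Substituting the horizontal relation into the vertical equation gives 1.025 T_1 = 2107, so T_1 = 2055 N.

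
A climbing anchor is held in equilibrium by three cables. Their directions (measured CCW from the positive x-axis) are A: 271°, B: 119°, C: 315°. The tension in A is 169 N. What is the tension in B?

Resolve: ΣF_x = 169 cos 271° + T_B cos 119° + T_C cos 315° = 0.
        ΣF_y = 169 sin 271° + T_B sin 119° + T_C sin 315° = 0.
The known terms sum to (2.949, -169) N, so -0.4848 T_B + 0.7071 T_C = -2.949 and 0.8746 T_B − 0.7071 T_C = 169.
Solving simultaneously: T_B = 425.9 N, T_C = 287.8 N.

T_B ≈ 426 N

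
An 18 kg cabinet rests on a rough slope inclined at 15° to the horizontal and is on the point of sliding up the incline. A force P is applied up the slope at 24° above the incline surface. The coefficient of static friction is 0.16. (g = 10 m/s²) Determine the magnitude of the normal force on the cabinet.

On the verge of sliding up the incline, friction equals μN and acts down the slope.
Perpendicular: N + P sin 24° = W cos 15° = 173.9 N.
Along incline: P cos 24° = W sin 15° + μN  with W sin 15° = 46.59 N.
Solving the pair for P and N: P = 76.03 N, N = 142.9 N (and f = μN = 22.87 N).

N ≈ 143 N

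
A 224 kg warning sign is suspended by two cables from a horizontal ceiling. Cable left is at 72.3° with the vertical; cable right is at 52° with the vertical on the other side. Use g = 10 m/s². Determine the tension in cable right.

Angles from the horizontal: cable left is 90° − 72.3° = 17.7°, cable right is 90° − 52° = 38°.
Weight W = 224 × 10 = 2240 N acts straight down.
Horizontal: T_left cos 17.7° = T_right cos 38°  →  T_left = 0.8272 T_right.
Vertical: T_left sin 17.7° + T_right sin 38° = 2240.
Substituting the horizontal relation into the vertical equation gives 0.8671 T_right = 2240, so T_right = 2583 N.

T_right ≈ 2580 N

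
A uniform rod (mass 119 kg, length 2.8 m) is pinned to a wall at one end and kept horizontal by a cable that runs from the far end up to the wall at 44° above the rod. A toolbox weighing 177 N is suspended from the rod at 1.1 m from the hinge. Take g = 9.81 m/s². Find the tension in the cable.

T ≈ 940 N

Take torques about the hinge: T sin 44° · 2.8 = 119×9.81×1.4 + 177×1.1 = 1829 N·m.
So T = 1829 / (0.6947 × 2.8) = 940.36 N.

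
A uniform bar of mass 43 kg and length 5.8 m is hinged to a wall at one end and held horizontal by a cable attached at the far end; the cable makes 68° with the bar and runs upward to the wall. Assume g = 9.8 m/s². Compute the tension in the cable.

T ≈ 227 N

Take torques about the hinge: T sin 68° · 5.8 = 43×9.8×2.9 = 1222.1 N·m.
So T = 1222.1 / (0.9272 × 5.8) = 227.25 N.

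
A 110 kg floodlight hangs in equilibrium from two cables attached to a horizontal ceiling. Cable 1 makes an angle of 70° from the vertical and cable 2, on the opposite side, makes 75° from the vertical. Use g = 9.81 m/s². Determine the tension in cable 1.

T_1 ≈ 1820 N

Angles from the horizontal: cable 1 is 90° − 70° = 20°, cable 2 is 90° − 75° = 15°.
Weight W = 110 × 9.81 = 1079 N acts straight down.
Horizontal: T_1 cos 20° = T_2 cos 15°  →  T_2 = 0.9728 T_1.
Vertical: T_1 sin 20° + T_2 sin 15° = 1079.
Substituting the horizontal relation into the vertical equation gives 0.5938 T_1 = 1079, so T_1 = 1817 N.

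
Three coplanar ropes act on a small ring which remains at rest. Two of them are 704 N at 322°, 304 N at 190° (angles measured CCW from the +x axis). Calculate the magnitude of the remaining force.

Sum the known components: ΣF_x = 255.4 N, ΣF_y = -486.2 N.
For equilibrium the remaining force must supply (−ΣF_x, −ΣF_y) = (-255.4, 486.2) N.
Magnitude = √((-255.4)² + (486.2)²) = 549.2 N; direction = atan2(486.2, -255.4) = 117.7°.

F ≈ 549 N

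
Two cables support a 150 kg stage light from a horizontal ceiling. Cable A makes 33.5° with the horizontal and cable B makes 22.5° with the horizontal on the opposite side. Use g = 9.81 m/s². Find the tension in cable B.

T_B ≈ 1480 N

Weight W = 150 × 9.81 = 1472 N acts straight down.
Horizontal: T_A cos 33.5° = T_B cos 22.5°  →  T_A = 1.108 T_B.
Vertical: T_A sin 33.5° + T_B sin 22.5° = 1472.
Substituting the horizontal relation into the vertical equation gives 0.9942 T_B = 1472, so T_B = 1480 N.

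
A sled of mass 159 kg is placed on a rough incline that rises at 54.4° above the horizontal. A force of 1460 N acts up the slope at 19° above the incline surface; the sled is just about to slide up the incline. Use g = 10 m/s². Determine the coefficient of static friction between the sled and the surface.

μ ≈ 0.195

On the verge of sliding up the incline, friction is at its maximum μN and acts down the slope.
Perpendicular to incline: N = W cos 54.4° − P sin 19° = 925.6 − 475.3 = 450.2 N.
Along incline: P cos 19° − μN = W sin 54.4° → μ = −(W sin 54.4° − P cos 19°) / N = 0.1946.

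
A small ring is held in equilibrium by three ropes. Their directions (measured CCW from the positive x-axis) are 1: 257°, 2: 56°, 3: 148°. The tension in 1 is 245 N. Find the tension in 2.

Resolve: ΣF_x = 245 cos 257° + T_2 cos 56° + T_3 cos 148° = 0.
        ΣF_y = 245 sin 257° + T_2 sin 56° + T_3 sin 148° = 0.
The known terms sum to (-55.11, -238.7) N, so 0.5592 T_2 − 0.8480 T_3 = 55.11 and 0.8290 T_2 + 0.5299 T_3 = 238.7.
Solving simultaneously: T_2 = 231.8 N, T_3 = 87.85 N.

T_2 ≈ 232 N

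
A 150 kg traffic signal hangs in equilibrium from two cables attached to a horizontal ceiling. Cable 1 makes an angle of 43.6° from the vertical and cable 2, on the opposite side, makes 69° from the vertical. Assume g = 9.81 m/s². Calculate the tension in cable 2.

T_2 ≈ 1100 N

Angles from the horizontal: cable 1 is 90° − 43.6° = 46.4°, cable 2 is 90° − 69° = 21°.
Weight W = 150 × 9.81 = 1472 N acts straight down.
Horizontal: T_1 cos 46.4° = T_2 cos 21°  →  T_1 = 1.354 T_2.
Vertical: T_1 sin 46.4° + T_2 sin 21° = 1472.
Substituting the horizontal relation into the vertical equation gives 1.339 T_2 = 1472, so T_2 = 1099 N.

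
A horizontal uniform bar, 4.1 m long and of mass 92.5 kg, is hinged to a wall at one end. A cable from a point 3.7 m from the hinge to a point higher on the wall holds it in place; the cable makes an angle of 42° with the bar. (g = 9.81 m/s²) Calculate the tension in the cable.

T ≈ 751 N

Take torques about the hinge: T sin 42° · 3.7 = 92.5×9.81×2.05 = 1860.2 N·m.
So T = 1860.2 / (0.6691 × 3.7) = 751.37 N.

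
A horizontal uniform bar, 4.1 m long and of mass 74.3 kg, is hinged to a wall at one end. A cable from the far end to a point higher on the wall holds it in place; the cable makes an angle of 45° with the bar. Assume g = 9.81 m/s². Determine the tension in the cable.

T ≈ 515 N

Take torques about the hinge: T sin 45° · 4.1 = 74.3×9.81×2.05 = 1494.2 N·m.
So T = 1494.2 / (0.7071 × 4.1) = 515.4 N.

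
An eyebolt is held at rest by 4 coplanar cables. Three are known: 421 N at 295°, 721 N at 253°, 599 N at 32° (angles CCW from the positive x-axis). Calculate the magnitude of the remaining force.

Sum the known components: ΣF_x = 475.1 N, ΣF_y = -753.6 N.
For equilibrium the remaining force must supply (−ΣF_x, −ΣF_y) = (-475.1, 753.6) N.
Magnitude = √((-475.1)² + (753.6)²) = 890.9 N; direction = atan2(753.6, -475.1) = 122.2°.

F ≈ 891 N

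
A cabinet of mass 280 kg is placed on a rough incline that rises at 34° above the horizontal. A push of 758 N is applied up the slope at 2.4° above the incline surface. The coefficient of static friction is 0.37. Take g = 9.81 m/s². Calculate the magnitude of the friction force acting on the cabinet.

f ≈ 779 N

Axes along / perpendicular to the incline. W sin 34° = 1536 N down-slope; W cos 34° = 2277 N into the surface.
Perpendicular: N = W cos 34° − P sin 2.4° = 2277 − 31.74 = 2245 N.
Along incline: P cos 2.4° + f = W sin 34° (friction acts up-slope) → f = 1536 − 757.3 = 778.7 N.
|f| = 778.7 N ≤ μN = 830.8 N, so the cabinet is indeed static.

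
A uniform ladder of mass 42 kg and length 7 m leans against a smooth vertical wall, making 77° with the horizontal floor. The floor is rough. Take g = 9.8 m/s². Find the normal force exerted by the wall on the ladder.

Torques about the foot: N_wall · 7 sin 77° = 42×9.8×3.5 cos 77° → N_wall = 47.513 N.

N_wall ≈ 47.5 N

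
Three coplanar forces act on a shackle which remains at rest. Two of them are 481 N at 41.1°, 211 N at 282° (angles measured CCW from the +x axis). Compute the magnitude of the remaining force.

Sum the known components: ΣF_x = 406.3 N, ΣF_y = 109.8 N.
For equilibrium the remaining force must supply (−ΣF_x, −ΣF_y) = (-406.3, -109.8) N.
Magnitude = √((-406.3)² + (-109.8)²) = 420.9 N; direction = atan2(-109.8, -406.3) = 195.1°.

F ≈ 421 N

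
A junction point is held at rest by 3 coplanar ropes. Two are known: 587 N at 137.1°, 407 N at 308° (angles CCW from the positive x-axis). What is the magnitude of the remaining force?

Sum the known components: ΣF_x = -179.4 N, ΣF_y = 78.86 N.
For equilibrium the remaining force must supply (−ΣF_x, −ΣF_y) = (179.4, -78.86) N.
Magnitude = √((179.4)² + (-78.86)²) = 196 N; direction = atan2(-78.86, 179.4) = 336.3°.

F ≈ 196 N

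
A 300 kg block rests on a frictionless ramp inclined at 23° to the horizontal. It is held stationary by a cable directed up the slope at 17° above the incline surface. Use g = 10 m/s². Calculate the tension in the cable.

T ≈ 1230 N

Take axes along and perpendicular to the incline. Weight components: W sin 23° = 1172 N down-slope, W cos 23° = 2762 N into the surface.
Along incline: T cos 17° = W sin 23° → T = 1226 N.
Perpendicular: N = W cos 23° − T sin 17° = 2403 N.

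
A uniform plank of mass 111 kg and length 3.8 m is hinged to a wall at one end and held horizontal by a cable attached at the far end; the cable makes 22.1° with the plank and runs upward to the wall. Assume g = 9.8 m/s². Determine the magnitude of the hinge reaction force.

|H| ≈ 1450 N

Take torques about the hinge: T sin 22.1° · 3.8 = 111×9.8×1.9 = 2066.8 N·m.
So T = 2066.8 / (0.3762 × 3.8) = 1445.7 N.
ΣF_x = 0: H_x = T cos 22.1° = 1339.5 N.
ΣF_y = 0: H_y = (111×9.8) − T sin 22.1° = 1087.8 − 543.9 = 543.9 N.
|H| = √(H_x² + H_y²) = √((1339.5)² + (543.9)²) = 1445.7 N.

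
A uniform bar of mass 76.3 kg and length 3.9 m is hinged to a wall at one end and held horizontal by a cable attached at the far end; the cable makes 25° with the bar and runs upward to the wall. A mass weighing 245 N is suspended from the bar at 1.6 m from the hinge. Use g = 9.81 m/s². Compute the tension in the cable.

T ≈ 1120 N

Take torques about the hinge: T sin 25° · 3.9 = 76.3×9.81×1.95 + 245×1.6 = 1851.6 N·m.
So T = 1851.6 / (0.4226 × 3.9) = 1123.4 N.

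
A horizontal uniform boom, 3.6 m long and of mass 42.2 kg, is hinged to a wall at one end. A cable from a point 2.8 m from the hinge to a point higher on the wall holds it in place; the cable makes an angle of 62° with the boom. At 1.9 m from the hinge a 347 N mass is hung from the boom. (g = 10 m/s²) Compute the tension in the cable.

T ≈ 574 N

Take torques about the hinge: T sin 62° · 2.8 = 42.2×10×1.8 + 347×1.9 = 1418.9 N·m.
So T = 1418.9 / (0.8829 × 2.8) = 573.93 N.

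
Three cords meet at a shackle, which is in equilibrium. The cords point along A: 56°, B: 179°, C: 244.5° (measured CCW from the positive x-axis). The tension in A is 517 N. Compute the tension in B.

Resolve: ΣF_x = 517 cos 56° + T_B cos 179° + T_C cos 244.5° = 0.
        ΣF_y = 517 sin 56° + T_B sin 179° + T_C sin 244.5° = 0.
The known terms sum to (289.1, 428.6) N, so -0.9998 T_B − 0.4305 T_C = -289.1 and 0.0175 T_B − 0.9026 T_C = -428.6.
Solving simultaneously: T_B = 83.98 N, T_C = 476.5 N.

T_B ≈ 84 N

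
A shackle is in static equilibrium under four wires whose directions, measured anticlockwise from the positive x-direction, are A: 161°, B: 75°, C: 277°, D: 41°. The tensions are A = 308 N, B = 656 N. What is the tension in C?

T_C ≈ 764 N

Resolve: ΣF_x = 308 cos 161° + 656 cos 75° + T_C cos 277° + T_D cos 41° = 0.
        ΣF_y = 308 sin 161° + 656 sin 75° + T_C sin 277° + T_D sin 41° = 0.
The known terms sum to (-121.4, 733.9) N, so 0.1219 T_C + 0.7547 T_D = 121.4 and -0.9925 T_C + 0.6561 T_D = -733.9.
Solving simultaneously: T_C = 764.2 N, T_D = 37.50 N.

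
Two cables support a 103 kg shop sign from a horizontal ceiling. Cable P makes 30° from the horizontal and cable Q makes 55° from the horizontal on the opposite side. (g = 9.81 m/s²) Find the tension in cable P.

Weight W = 103 × 9.81 = 1010 N acts straight down.
Horizontal: T_P cos 30° = T_Q cos 55°  →  T_Q = 1.51 T_P.
Vertical: T_P sin 30° + T_Q sin 55° = 1010.
Substituting the horizontal relation into the vertical equation gives 1.737 T_P = 1010, so T_P = 581.8 N.

T_P ≈ 582 N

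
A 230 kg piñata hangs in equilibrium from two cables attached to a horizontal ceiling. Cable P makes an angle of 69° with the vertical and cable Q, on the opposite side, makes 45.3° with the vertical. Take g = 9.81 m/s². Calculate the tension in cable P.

Angles from the horizontal: cable P is 90° − 69° = 21°, cable Q is 90° − 45.3° = 44.7°.
Weight W = 230 × 9.81 = 2256 N acts straight down.
Horizontal: T_P cos 21° = T_Q cos 44.7°  →  T_Q = 1.313 T_P.
Vertical: T_P sin 21° + T_Q sin 44.7° = 2256.
Substituting the horizontal relation into the vertical equation gives 1.282 T_P = 2256, so T_P = 1760 N.

T_P ≈ 1760 N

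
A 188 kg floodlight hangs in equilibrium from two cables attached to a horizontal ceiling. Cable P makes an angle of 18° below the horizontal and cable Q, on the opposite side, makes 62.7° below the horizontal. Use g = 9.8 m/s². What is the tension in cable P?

Weight W = 188 × 9.8 = 1842 N acts straight down.
Horizontal: T_P cos 18° = T_Q cos 62.7°  →  T_Q = 2.074 T_P.
Vertical: T_P sin 18° + T_Q sin 62.7° = 1842.
Substituting the horizontal relation into the vertical equation gives 2.152 T_P = 1842, so T_P = 856.3 N.

T_P ≈ 856 N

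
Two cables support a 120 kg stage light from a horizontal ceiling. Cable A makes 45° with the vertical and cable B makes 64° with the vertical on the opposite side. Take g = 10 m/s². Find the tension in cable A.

Angles from the horizontal: cable A is 90° − 45° = 45°, cable B is 90° − 64° = 26°.
Weight W = 120 × 10 = 1200 N acts straight down.
Horizontal: T_A cos 45° = T_B cos 26°  →  T_B = 0.7867 T_A.
Vertical: T_A sin 45° + T_B sin 26° = 1200.
Substituting the horizontal relation into the vertical equation gives 1.052 T_A = 1200, so T_A = 1141 N.

T_A ≈ 1140 N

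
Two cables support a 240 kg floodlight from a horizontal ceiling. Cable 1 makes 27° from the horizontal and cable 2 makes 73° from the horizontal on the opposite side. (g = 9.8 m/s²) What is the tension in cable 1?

T_1 ≈ 698 N

Weight W = 240 × 9.8 = 2352 N acts straight down.
Horizontal: T_1 cos 27° = T_2 cos 73°  →  T_2 = 3.048 T_1.
Vertical: T_1 sin 27° + T_2 sin 73° = 2352.
Substituting the horizontal relation into the vertical equation gives 3.368 T_1 = 2352, so T_1 = 698.3 N.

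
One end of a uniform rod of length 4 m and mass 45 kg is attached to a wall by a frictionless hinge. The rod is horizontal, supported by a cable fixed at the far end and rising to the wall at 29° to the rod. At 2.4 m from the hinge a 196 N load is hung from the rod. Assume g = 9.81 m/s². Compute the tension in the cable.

Take torques about the hinge: T sin 29° · 4 = 45×9.81×2 + 196×2.4 = 1353.3 N·m.
So T = 1353.3 / (0.4848 × 4) = 697.85 N.

T ≈ 698 N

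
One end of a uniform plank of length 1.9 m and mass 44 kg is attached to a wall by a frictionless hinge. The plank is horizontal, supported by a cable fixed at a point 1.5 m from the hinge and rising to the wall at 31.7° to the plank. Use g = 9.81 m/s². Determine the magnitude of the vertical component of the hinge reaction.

Take torques about the hinge: T sin 31.7° · 1.5 = 44×9.81×0.95 = 410.06 N·m.
So T = 410.06 / (0.5255 × 1.5) = 520.24 N.
ΣF_y = 0: H_y = (44×9.81) − T sin 31.7° = 431.64 − 273.37 = 158.27 N.

|H_y| ≈ 158 N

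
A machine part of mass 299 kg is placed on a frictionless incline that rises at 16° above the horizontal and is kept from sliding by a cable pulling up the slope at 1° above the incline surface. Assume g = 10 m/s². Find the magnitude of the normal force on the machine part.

N ≈ 2860 N

Take axes along and perpendicular to the incline. Weight components: W sin 16° = 824.2 N down-slope, W cos 16° = 2874 N into the surface.
Along incline: T cos 1° = W sin 16° → T = 824.3 N.
Perpendicular: N = W cos 16° − T sin 1° = 2860 N.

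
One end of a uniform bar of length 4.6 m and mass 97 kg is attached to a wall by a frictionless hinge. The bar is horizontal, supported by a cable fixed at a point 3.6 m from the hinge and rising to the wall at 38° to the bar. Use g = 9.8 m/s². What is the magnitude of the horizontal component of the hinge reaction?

H_x ≈ 777 N

Take torques about the hinge: T sin 38° · 3.6 = 97×9.8×2.3 = 2186.4 N·m.
So T = 2186.4 / (0.6157 × 3.6) = 986.46 N.
ΣF_x = 0: H_x = T cos 38° = 777.34 N.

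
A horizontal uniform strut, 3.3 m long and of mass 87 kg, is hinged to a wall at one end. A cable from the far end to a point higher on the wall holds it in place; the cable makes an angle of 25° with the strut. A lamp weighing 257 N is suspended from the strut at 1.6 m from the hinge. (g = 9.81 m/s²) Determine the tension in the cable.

T ≈ 1300 N

Take torques about the hinge: T sin 25° · 3.3 = 87×9.81×1.65 + 257×1.6 = 1819.4 N·m.
So T = 1819.4 / (0.4226 × 3.3) = 1304.6 N.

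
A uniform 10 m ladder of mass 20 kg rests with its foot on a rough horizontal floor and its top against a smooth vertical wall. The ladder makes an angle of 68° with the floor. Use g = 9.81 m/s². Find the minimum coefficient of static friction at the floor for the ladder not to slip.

ΣF_y = 0: N_floor = 20×9.81 = 196.2 N.
Torques about the foot: N_wall · 10 sin 68° = 20×9.81×5 cos 68° → N_wall = 39.635 N.
ΣF_x = 0: f_floor = N_wall = 39.635 N.
μ_min = f_floor / N_floor = 39.635 / 196.2 = 0.202.

μ_min ≈ 0.202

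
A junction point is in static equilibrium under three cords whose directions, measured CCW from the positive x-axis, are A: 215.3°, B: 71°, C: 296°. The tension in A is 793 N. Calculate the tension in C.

Resolve: ΣF_x = 793 cos 215.3° + T_B cos 71° + T_C cos 296° = 0.
        ΣF_y = 793 sin 215.3° + T_B sin 71° + T_C sin 296° = 0.
The known terms sum to (-647.2, -458.2) N, so 0.3256 T_B + 0.4384 T_C = 647.2 and 0.9455 T_B − 0.8988 T_C = 458.2.
Solving simultaneously: T_B = 1107 N, T_C = 654.4 N.

T_C ≈ 654 N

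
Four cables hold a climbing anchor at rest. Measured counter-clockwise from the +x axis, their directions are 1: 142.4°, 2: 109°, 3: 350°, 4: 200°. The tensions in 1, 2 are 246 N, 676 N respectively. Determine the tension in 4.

Resolve: ΣF_x = 246 cos 142.4° + 676 cos 109° + T_3 cos 350° + T_4 cos 200° = 0.
        ΣF_y = 246 sin 142.4° + 676 sin 109° + T_3 sin 350° + T_4 sin 200° = 0.
The known terms sum to (-415, 789.3) N, so 0.9848 T_3 − 0.9397 T_4 = 415 and -0.1736 T_3 − 0.3420 T_4 = -789.3.
Solving simultaneously: T_3 = 1767 N, T_4 = 1410 N.

T_4 ≈ 1410 N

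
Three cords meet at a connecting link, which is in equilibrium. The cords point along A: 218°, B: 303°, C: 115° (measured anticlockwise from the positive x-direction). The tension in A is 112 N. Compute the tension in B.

Resolve: ΣF_x = 112 cos 218° + T_B cos 303° + T_C cos 115° = 0.
        ΣF_y = 112 sin 218° + T_B sin 303° + T_C sin 115° = 0.
The known terms sum to (-88.26, -68.95) N, so 0.5446 T_B − 0.4226 T_C = 88.26 and -0.8387 T_B + 0.9063 T_C = 68.95.
Solving simultaneously: T_B = 784.1 N, T_C = 801.7 N.

T_B ≈ 784 N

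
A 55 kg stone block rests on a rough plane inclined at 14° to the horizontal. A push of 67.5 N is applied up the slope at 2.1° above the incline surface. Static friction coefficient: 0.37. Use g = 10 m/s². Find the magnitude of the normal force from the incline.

N ≈ 531 N

Axes along / perpendicular to the incline. W sin 14° = 133.1 N down-slope; W cos 14° = 533.7 N into the surface.
Perpendicular: N = W cos 14° − P sin 2.1° = 533.7 − 2.473 = 531.2 N.
Along incline: P cos 2.1° + f = W sin 14° (friction acts up-slope) → f = 133.1 − 67.45 = 65.6 N.
|f| = 65.6 N ≤ μN = 196.5 N, so the stone block is indeed static.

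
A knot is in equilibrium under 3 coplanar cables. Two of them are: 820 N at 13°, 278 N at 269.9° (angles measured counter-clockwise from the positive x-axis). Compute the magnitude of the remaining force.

F ≈ 804 N

Sum the known components: ΣF_x = 798.5 N, ΣF_y = -93.54 N.
For equilibrium the remaining force must supply (−ΣF_x, −ΣF_y) = (-798.5, 93.54) N.
Magnitude = √((-798.5)² + (93.54)²) = 804 N; direction = atan2(93.54, -798.5) = 173.3°.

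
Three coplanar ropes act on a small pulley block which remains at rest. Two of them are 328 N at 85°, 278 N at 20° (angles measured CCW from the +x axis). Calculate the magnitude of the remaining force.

Sum the known components: ΣF_x = 289.8 N, ΣF_y = 421.8 N.
For equilibrium the remaining force must supply (−ΣF_x, −ΣF_y) = (-289.8, -421.8) N.
Magnitude = √((-289.8)² + (-421.8)²) = 511.8 N; direction = atan2(-421.8, -289.8) = 235.5°.

F ≈ 512 N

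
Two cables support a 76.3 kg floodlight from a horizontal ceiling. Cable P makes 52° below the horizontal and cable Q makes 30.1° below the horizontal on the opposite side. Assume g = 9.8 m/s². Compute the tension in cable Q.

T_Q ≈ 465 N

Weight W = 76.3 × 9.8 = 747.7 N acts straight down.
Horizontal: T_P cos 52° = T_Q cos 30.1°  →  T_P = 1.405 T_Q.
Vertical: T_P sin 52° + T_Q sin 30.1° = 747.7.
Substituting the horizontal relation into the vertical equation gives 1.609 T_Q = 747.7, so T_Q = 464.8 N.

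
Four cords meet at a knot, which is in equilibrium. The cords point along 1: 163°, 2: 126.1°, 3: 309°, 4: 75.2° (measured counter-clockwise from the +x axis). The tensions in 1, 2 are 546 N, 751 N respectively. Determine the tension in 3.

Resolve: ΣF_x = 546 cos 163° + 751 cos 126.1° + T_3 cos 309° + T_4 cos 75.2° = 0.
        ΣF_y = 546 sin 163° + 751 sin 126.1° + T_3 sin 309° + T_4 sin 75.2° = 0.
The known terms sum to (-964.6, 766.4) N, so 0.6293 T_3 + 0.2554 T_4 = 964.6 and -0.7771 T_3 + 0.9668 T_4 = -766.4.
Solving simultaneously: T_3 = 1398 N, T_4 = 331.3 N.

T_3 ≈ 1400 N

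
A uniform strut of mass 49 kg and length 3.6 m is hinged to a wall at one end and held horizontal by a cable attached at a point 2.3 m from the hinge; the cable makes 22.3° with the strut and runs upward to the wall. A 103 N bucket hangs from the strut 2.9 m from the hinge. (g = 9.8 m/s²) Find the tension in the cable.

T ≈ 1330 N

Take torques about the hinge: T sin 22.3° · 2.3 = 49×9.8×1.8 + 103×2.9 = 1163.1 N·m.
So T = 1163.1 / (0.3795 × 2.3) = 1332.6 N.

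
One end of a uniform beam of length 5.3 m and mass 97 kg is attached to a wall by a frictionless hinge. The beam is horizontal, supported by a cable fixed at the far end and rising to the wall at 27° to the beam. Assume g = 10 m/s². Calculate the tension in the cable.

T ≈ 1070 N

Take torques about the hinge: T sin 27° · 5.3 = 97×10×2.65 = 2570.5 N·m.
So T = 2570.5 / (0.4540 × 5.3) = 1068.3 N.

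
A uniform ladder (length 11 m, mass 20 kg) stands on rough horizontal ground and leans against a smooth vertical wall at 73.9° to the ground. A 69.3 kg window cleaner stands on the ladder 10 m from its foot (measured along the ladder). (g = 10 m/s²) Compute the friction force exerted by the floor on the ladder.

f ≈ 211 N

Torques about the foot: N_wall · 11 sin 73.9° = 20×10×5.5 cos 73.9° + 69.3×10×10 cos 73.9° → N_wall = 210.7 N.
ΣF_x = 0: f_floor = N_wall = 210.7 N.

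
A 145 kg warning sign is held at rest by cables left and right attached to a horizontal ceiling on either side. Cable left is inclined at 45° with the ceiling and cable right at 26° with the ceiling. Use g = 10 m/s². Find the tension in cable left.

T_left ≈ 1380 N

Weight W = 145 × 10 = 1450 N acts straight down.
Horizontal: T_left cos 45° = T_right cos 26°  →  T_right = 0.7867 T_left.
Vertical: T_left sin 45° + T_right sin 26° = 1450.
Substituting the horizontal relation into the vertical equation gives 1.052 T_left = 1450, so T_left = 1378 N.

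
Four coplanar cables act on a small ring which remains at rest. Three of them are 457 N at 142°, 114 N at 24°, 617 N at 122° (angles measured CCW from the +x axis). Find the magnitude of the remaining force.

Sum the known components: ΣF_x = -582.9 N, ΣF_y = 851 N.
For equilibrium the remaining force must supply (−ΣF_x, −ΣF_y) = (582.9, -851) N.
Magnitude = √((582.9)² + (-851)²) = 1031 N; direction = atan2(-851, 582.9) = 304.4°.

F ≈ 1030 N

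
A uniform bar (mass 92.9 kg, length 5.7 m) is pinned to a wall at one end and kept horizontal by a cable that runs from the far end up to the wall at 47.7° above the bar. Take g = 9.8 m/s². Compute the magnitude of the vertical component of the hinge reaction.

Take torques about the hinge: T sin 47.7° · 5.7 = 92.9×9.8×2.85 = 2594.7 N·m.
So T = 2594.7 / (0.7396 × 5.7) = 615.46 N.
ΣF_y = 0: H_y = (92.9×9.8) − T sin 47.7° = 910.42 − 455.21 = 455.21 N.

|H_y| ≈ 455 N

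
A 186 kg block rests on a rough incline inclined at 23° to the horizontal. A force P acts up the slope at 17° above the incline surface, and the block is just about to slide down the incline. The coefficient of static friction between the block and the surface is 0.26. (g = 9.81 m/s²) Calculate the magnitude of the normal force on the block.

On the verge of sliding down the incline, friction equals μN and acts up the slope.
Perpendicular: N + P sin 17° = W cos 23° = 1680 N.
Along incline: P cos 17° + μN = W sin 23° with W sin 23° = 713 N.
Solving the pair for P and N: P = 313.8 N, N = 1588 N (and f = μN = 412.8 N).

N ≈ 1590 N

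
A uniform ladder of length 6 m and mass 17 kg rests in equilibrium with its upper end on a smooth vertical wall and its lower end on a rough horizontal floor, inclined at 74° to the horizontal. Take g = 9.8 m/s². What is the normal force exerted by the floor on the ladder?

ΣF_y = 0: N_floor = 17×9.8 = 166.6 N.

N_floor ≈ 167 N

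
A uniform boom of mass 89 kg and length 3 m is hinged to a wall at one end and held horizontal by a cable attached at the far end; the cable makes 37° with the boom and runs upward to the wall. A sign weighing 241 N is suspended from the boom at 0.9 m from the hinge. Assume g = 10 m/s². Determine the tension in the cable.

T ≈ 860 N

Take torques about the hinge: T sin 37° · 3 = 89×10×1.5 + 241×0.9 = 1551.9 N·m.
So T = 1551.9 / (0.6018 × 3) = 859.57 N.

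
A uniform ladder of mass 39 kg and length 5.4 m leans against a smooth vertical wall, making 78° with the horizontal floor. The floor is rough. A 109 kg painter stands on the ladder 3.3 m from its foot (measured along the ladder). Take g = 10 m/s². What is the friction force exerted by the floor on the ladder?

f ≈ 183 N

Torques about the foot: N_wall · 5.4 sin 78° = 39×10×2.7 cos 78° + 109×10×3.3 cos 78° → N_wall = 183.03 N.
ΣF_x = 0: f_floor = N_wall = 183.03 N.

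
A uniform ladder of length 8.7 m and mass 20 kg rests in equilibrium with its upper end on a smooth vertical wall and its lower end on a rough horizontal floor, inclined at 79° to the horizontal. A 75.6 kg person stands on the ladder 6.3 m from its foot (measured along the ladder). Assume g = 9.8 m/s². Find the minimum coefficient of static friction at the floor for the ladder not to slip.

μ_min ≈ 0.132

ΣF_y = 0: N_floor = 20×9.8 + 75.6×9.8 = 936.88 N.
Torques about the foot: N_wall · 8.7 sin 79° = 20×9.8×4.35 cos 79° + 75.6×9.8×6.3 cos 79° → N_wall = 123.33 N.
ΣF_x = 0: f_floor = N_wall = 123.33 N.
μ_min = f_floor / N_floor = 123.33 / 936.88 = 0.1316.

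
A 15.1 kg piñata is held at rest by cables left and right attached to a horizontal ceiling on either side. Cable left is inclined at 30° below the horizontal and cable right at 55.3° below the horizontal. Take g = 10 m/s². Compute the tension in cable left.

Weight W = 15.1 × 10 = 151 N acts straight down.
Horizontal: T_left cos 30° = T_right cos 55.3°  →  T_right = 1.521 T_left.
Vertical: T_left sin 30° + T_right sin 55.3° = 151.
Substituting the horizontal relation into the vertical equation gives 1.751 T_left = 151, so T_left = 86.25 N.

T_left ≈ 86.3 N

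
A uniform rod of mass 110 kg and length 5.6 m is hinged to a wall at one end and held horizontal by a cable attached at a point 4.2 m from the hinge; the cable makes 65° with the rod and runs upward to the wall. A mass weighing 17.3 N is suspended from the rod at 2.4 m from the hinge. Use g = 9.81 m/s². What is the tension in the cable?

T ≈ 805 N

Take torques about the hinge: T sin 65° · 4.2 = 110×9.81×2.8 + 17.3×2.4 = 3063 N·m.
So T = 3063 / (0.9063 × 4.2) = 804.68 N.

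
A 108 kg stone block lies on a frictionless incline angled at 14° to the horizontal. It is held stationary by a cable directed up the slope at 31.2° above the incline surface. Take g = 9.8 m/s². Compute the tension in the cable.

T ≈ 299 N

Take axes along and perpendicular to the incline. Weight components: W sin 14° = 256.1 N down-slope, W cos 14° = 1027 N into the surface.
Along incline: T cos 31.2° = W sin 14° → T = 299.3 N.
Perpendicular: N = W cos 14° − T sin 31.2° = 871.9 N.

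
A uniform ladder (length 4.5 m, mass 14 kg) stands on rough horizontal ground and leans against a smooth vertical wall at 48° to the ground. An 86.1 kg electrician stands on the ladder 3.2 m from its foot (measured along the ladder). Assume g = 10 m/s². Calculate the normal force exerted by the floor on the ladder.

ΣF_y = 0: N_floor = 14×10 + 86.1×10 = 1001 N.

N_floor ≈ 1000 N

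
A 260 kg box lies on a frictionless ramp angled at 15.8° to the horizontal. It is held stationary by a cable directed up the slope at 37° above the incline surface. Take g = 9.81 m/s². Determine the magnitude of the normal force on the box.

N ≈ 1930 N

Take axes along and perpendicular to the incline. Weight components: W sin 15.8° = 694.5 N down-slope, W cos 15.8° = 2454 N into the surface.
Along incline: T cos 37° = W sin 15.8° → T = 869.6 N.
Perpendicular: N = W cos 15.8° − T sin 37° = 1931 N.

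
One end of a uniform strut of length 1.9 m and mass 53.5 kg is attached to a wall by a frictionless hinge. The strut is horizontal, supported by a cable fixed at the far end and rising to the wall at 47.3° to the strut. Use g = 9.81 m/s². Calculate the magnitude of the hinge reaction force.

Take torques about the hinge: T sin 47.3° · 1.9 = 53.5×9.81×0.95 = 498.59 N·m.
So T = 498.59 / (0.7349 × 1.9) = 357.07 N.
ΣF_x = 0: H_x = T cos 47.3° = 242.15 N.
ΣF_y = 0: H_y = (53.5×9.81) − T sin 47.3° = 524.84 − 262.42 = 262.42 N.
|H| = √(H_x² + H_y²) = √((242.15)² + (262.42)²) = 357.07 N.

|H| ≈ 357 N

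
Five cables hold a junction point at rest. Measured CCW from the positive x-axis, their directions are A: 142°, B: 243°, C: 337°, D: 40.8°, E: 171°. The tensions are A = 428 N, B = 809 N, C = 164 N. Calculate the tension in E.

Resolve: ΣF_x = 428 cos 142° + 809 cos 243° + 164 cos 337° + T_D cos 40.8° + T_E cos 171° = 0.
        ΣF_y = 428 sin 142° + 809 sin 243° + 164 sin 337° + T_D sin 40.8° + T_E sin 171° = 0.
The known terms sum to (-553.6, -521.4) N, so 0.7570 T_D − 0.9877 T_E = 553.6 and 0.6534 T_D + 0.1564 T_E = 521.4.
Solving simultaneously: T_D = 787.6 N, T_E = 43.17 N.

T_E ≈ 43.2 N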